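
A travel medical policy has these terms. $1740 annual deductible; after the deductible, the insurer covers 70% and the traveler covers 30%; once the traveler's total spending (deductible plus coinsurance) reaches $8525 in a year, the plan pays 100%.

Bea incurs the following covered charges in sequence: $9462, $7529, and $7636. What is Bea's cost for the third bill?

$2209.70

Bill 1, $9462: deductible takes $1740, $7722 remains; 30% of $7722 = $2316.60. Traveler pays $4056.60; OOP now $4056.60.
Bill 2, $7529: deductible already satisfied, so traveler's share is 30% × $7529 = $2258.70. Cost to traveler: $2258.70. OOP to date $6315.30.
Bill 3, $7636: 30% coinsurance on $7636 = $2290.80. OOP would hit $8606.10 > $8525, so the cap limits the traveler to $8525 − $6315.30 = $2209.70.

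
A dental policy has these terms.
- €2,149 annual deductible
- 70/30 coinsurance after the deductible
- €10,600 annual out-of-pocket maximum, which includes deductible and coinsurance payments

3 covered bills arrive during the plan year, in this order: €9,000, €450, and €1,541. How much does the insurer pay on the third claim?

Claim 1 — €9,000: €2,149 to deductible, leaving €6,851; patient's 30% is €2,055.30. Cost to patient: €4,204.30. OOP to date €4,204.30. Plan pays €9,000 − €4,204.30 = €4,795.70.
Claim 2 — €450: deductible met; 30% of €450 = €135. Cost to patient: €135. OOP to date €4,339.30. Insurer: €450 − €135 = €315.
Claim 3 — €1,541: deductible already satisfied, so patient's share is 30% × €1,541 = €462.30. Patient owes €462.30 (running OOP €4,801.60). Insurer: €1,541 − €462.30 = €1,078.70.

€1,078.70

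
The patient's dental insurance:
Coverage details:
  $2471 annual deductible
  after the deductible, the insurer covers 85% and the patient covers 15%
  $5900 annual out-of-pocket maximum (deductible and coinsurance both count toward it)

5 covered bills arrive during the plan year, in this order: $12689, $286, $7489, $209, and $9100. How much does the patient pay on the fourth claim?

Claim 1 ($12689): $2471 to deductible, leaving $10218; coinsurance $10218 × 15% = $1532.70. Cost to patient: $4003.70. OOP to date $4003.70.
Claim 2 ($286): 15% coinsurance on $286 = $42.90. Patient owes $42.90 (running OOP $4046.60).
Claim 3 ($7489): deductible met; 15% of $7489 = $1123.35. Patient owes $1123.35 (running OOP $5169.95).
Claim 4 ($209): deductible met; 15% of $209 = $31.35. Patient owes $31.35 (running OOP $5201.30).

$31.35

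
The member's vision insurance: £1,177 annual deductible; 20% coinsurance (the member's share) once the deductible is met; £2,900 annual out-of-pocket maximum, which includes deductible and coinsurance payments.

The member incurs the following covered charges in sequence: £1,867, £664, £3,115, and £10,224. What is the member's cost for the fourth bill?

£829.20

#1 (£1,867): £1,177 to deductible, leaving £690; coinsurance £690 × 20% = £138. Member owes £1,315 (running OOP £1,315).
#2 (£664): deductible met; 20% of £664 = £132.80. Cost to member: £132.80. OOP to date £1,447.80.
#3 (£3,115): 20% coinsurance on £3,115 = £623. Cost to member: £623. OOP to date £2,070.80.
#4 (£10,224): deductible already satisfied, so member's share is 20% × £10,224 = £2,044.80. That would push OOP to £4,115.60, over the £2,900 cap, so member pays £2,900 − £2,070.80 = £829.20.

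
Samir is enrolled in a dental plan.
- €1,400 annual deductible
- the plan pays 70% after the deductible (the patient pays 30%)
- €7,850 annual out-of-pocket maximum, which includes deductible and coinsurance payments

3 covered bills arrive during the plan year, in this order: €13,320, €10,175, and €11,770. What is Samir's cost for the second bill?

€2,874

Claim 1 (€13,320): €1,400 finishes the deductible; €11,920 goes to coinsurance; 30% of €11,920 = €3,576. Patient owes €4,976 (running OOP €4,976).
Claim 2 (€10,175): 30% coinsurance on €10,175 = €3,052.50. Adding that to €4,976 gives €8,028.50, past the €7,850 cap; patient pays only €7,850 − €4,976 = €2,874.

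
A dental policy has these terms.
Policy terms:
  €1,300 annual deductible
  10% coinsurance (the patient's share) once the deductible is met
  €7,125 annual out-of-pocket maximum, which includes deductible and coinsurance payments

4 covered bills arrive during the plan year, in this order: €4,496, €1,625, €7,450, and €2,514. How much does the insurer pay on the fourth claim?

€2,262.60

Claim 1 (€4,496): €1,300 to deductible, leaving €3,196; patient's 10% is €319.60. Cost to patient: €1,619.60. OOP to date €1,619.60. Plan pays €4,496 − €1,619.60 = €2,876.40.
Claim 2 (€1,625): deductible already satisfied, so patient's share is 10% × €1,625 = €162.50. Cost to patient: €162.50. OOP to date €1,782.10. Insurer: €1,625 − €162.50 = €1,462.50.
Claim 3 (€7,450): deductible already satisfied, so patient's share is 10% × €7,450 = €745. Cost to patient: €745. OOP to date €2,527.10. Insurer: €7,450 − €745 = €6,705.
Claim 4 (€2,514): 10% coinsurance on €2,514 = €251.40. Patient owes €251.40 (running OOP €2,778.50). Plan pays €2,514 − €251.40 = €2,262.60.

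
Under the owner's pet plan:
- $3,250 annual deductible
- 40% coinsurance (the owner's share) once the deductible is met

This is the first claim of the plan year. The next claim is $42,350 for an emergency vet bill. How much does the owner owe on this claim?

$18,890

Deductible not yet touched, so the first $3,250 of the bill goes to the deductible.
That leaves $42,350 − $3,250 = $39,100 for coinsurance.
Owner's 40% share of $39,100 is $15,640.
Owner responsibility: $3,250 + $15,640 = $18,890.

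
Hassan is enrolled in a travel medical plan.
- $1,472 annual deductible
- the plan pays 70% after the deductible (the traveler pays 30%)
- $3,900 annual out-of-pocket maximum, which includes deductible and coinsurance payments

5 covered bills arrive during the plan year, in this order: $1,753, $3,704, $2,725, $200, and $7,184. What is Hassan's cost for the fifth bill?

#1 ($1,753): deductible takes $1,472, $281 remains; 30% of $281 = $84.30. Cost to traveler: $1,556.30. OOP to date $1,556.30.
#2 ($3,704): 30% coinsurance on $3,704 = $1,111.20. Traveler owes $1,111.20 (running OOP $2,667.50).
#3 ($2,725): deductible already satisfied, so traveler's share is 30% × $2,725 = $817.50. Cost to traveler: $817.50. OOP to date $3,485.
#4 ($200): deductible already satisfied, so traveler's share is 30% × $200 = $60. Cost to traveler: $60. OOP to date $3,545.
#5 ($7,184): deductible met; 30% of $7,184 = $2,155.20. That would push OOP to $5,700.20, over the $3,900 cap, so traveler pays $3,900 − $3,545 = $355.

$355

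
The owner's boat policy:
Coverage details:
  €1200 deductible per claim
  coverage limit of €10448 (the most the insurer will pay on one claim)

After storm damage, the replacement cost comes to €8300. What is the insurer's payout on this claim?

Subtract the deductible: €8300 − €1200 = €7100.
That's under the €10448 cap, so the insurer reimburses the full €7100.

€7100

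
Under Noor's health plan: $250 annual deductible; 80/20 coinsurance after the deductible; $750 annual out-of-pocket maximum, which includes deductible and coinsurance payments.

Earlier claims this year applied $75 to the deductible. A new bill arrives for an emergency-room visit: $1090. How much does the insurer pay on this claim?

Deductible still to meet: $250 − $75 = $175.
The remaining $915 (= $1090 − $175) moves to coinsurance.
Patient's 20% share of $915 is $183.
Patient responsibility before any cap: $175 + $183 = $358.
Total out-of-pocket so far would be $75 + $358 = $433, below the $750 cap — no reduction.
The insurer covers the remainder: $1090 − $358 = $732.

$732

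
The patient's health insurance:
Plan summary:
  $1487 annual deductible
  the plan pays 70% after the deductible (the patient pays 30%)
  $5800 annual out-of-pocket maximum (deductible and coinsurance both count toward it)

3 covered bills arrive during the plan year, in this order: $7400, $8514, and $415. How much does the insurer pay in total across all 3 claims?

$10529

Claim 1 — $7400: deductible takes $1487, $5913 remains; patient's 30% is $1773.90. Cost to patient: $3260.90. OOP to date $3260.90. Insurer: $7400 − $3260.90 = $4139.10.
Claim 2 — $8514: 30% coinsurance on $8514 = $2554.20. OOP would hit $5815.10 > $5800, so the cap limits the patient to $5800 − $3260.90 = $2539.10. Insurer: $8514 − $2539.10 = $5974.90.
Claim 3 — $415: 30% coinsurance on $415 = $124.50. That would push OOP to $5924.50, over the $5800 cap, so patient pays $5800 − $5800 = $0. Plan pays $415 − $0 = $415.
Insurer total: $4139.10 + $5974.90 + $415 = $10529.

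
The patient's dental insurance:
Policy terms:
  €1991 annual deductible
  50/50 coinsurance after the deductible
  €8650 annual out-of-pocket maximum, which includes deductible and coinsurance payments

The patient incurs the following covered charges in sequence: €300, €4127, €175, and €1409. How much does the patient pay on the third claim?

Claim 1 (€300): entire amount goes to the deductible. Patient owes €300 (running OOP €300).
Claim 2 (€4127): €1691 finishes the deductible; €2436 goes to coinsurance; 50% of €2436 = €1218. Patient pays €2909; OOP now €3209.
Claim 3 (€175): deductible already satisfied, so patient's share is 50% × €175 = €87.50. Patient owes €87.50 (running OOP €3296.50).

€87.50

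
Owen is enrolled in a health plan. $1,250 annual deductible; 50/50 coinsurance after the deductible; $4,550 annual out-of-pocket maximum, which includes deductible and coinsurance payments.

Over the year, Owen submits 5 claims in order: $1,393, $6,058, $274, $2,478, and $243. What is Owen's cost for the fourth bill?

Bill 1, $1,393: $1,250 finishes the deductible; $143 goes to coinsurance; patient's 50% is $71.50. Patient owes $1,321.50 (running OOP $1,321.50).
Bill 2, $6,058: 50% coinsurance on $6,058 = $3,029. Cost to patient: $3,029. OOP to date $4,350.50.
Bill 3, $274: 50% coinsurance on $274 = $137. Patient owes $137 (running OOP $4,487.50).
Bill 4, $2,478: deductible met; 50% of $2,478 = $1,239. OOP would hit $5,726.50 > $4,550, so the cap limits the patient to $4,550 − $4,487.50 = $62.50.

$62.50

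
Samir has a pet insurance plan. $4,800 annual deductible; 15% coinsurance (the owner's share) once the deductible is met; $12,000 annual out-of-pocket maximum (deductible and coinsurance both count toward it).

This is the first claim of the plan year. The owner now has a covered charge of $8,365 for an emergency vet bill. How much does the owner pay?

Nothing has been paid toward the $4,800 deductible, so the first $4,800 of this charge is applied there.
After the $4,800 deductible portion, $8,365 − $4,800 = $3,565 is subject to coinsurance.
Coinsurance: $3,565 × 15% = $534.75.
That puts the owner's cost at $4,800 + $534.75 = $5,334.75 before any cap.
Year-to-date out-of-pocket becomes $0 + $5,334.75 = $5,334.75, still under the $12,000 maximum, so no cap applies.

$5,334.75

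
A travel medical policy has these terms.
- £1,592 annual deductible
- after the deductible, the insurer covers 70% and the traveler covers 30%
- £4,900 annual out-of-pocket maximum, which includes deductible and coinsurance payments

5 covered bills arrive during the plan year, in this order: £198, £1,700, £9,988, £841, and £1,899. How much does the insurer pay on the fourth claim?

#1 (£198): entire amount goes to the deductible. Traveler owes £198 (running OOP £198). Plan pays £198 − £198 = £0.
#2 (£1,700): £1,394 finishes the deductible; £306 goes to coinsurance; traveler's 30% is £91.80. Cost to traveler: £1,485.80. OOP to date £1,683.80. Plan pays £1,700 − £1,485.80 = £214.20.
#3 (£9,988): deductible met; 30% of £9,988 = £2,996.40. Traveler owes £2,996.40 (running OOP £4,680.20). Plan pays £9,988 − £2,996.40 = £6,991.60.
#4 (£841): 30% coinsurance on £841 = £252.30. Adding that to £4,680.20 gives £4,932.50, past the £4,900 cap; traveler pays only £4,900 − £4,680.20 = £219.80. Plan pays £841 − £219.80 = £621.20.

£621.20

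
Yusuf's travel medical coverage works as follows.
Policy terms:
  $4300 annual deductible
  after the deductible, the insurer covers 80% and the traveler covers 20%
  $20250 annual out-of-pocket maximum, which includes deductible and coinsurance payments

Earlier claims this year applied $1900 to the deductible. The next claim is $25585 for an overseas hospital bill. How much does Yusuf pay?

Remaining deductible: $4300 − $1900 = $2400.
After the $2400 deductible portion, $25585 − $2400 = $23185 is subject to coinsurance.
Traveler's 20% share of $23185 is $4637.
That puts the traveler's cost at $2400 + $4637 = $7037 before any cap.
Total out-of-pocket so far would be $1900 + $7037 = $8937, below the $20250 cap — no reduction.

$7037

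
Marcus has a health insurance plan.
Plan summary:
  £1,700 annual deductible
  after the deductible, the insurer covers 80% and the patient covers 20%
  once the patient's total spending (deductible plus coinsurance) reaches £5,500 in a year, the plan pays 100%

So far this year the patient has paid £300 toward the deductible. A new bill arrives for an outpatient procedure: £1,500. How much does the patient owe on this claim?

Deductible still to meet: £1,700 − £300 = £1,400.
After the £1,400 deductible portion, £1,500 − £1,400 = £100 is subject to coinsurance.
Patient's 20% share of £100 is £20.
That puts the patient's cost at £1,400 + £20 = £1,420 before any cap.
Total out-of-pocket so far would be £300 + £1,420 = £1,720, below the £5,500 cap — no reduction.

£1,420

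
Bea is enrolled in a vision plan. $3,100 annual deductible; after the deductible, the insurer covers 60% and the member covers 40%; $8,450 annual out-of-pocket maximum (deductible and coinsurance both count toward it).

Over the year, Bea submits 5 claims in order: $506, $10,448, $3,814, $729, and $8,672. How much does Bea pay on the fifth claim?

$391.20

Bill 1, $506: fully absorbed by the deductible. Member pays $506; OOP now $506.
Bill 2, $10,448: deductible takes $2,594, $7,854 remains; coinsurance $7,854 × 40% = $3,141.60. Member owes $5,735.60 (running OOP $6,241.60).
Bill 3, $3,814: deductible already satisfied, so member's share is 40% × $3,814 = $1,525.60. Member pays $1,525.60; OOP now $7,767.20.
Bill 4, $729: deductible already satisfied, so member's share is 40% × $729 = $291.60. Member pays $291.60; OOP now $8,058.80.
Bill 5, $8,672: deductible met; 40% of $8,672 = $3,468.80. Adding that to $8,058.80 gives $11,527.60, past the $8,450 cap; member pays only $8,450 − $8,058.80 = $391.20.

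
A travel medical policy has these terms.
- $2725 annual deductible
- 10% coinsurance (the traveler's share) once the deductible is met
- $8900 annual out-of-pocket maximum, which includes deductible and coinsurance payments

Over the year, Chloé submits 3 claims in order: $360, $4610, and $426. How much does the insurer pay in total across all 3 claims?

#1 ($360): entire amount goes to the deductible. Traveler owes $360 (running OOP $360). Insurer: $360 − $360 = $0.
#2 ($4610): deductible takes $2365, $2245 remains; 10% of $2245 = $224.50. Traveler owes $2589.50 (running OOP $2949.50). Plan pays $4610 − $2589.50 = $2020.50.
#3 ($426): deductible already satisfied, so traveler's share is 10% × $426 = $42.60. Traveler owes $42.60 (running OOP $2992.10). Plan pays $426 − $42.60 = $383.40.
Insurer total = bills − traveler's total = $5396 − $2992.10 = $2403.90.

$2403.90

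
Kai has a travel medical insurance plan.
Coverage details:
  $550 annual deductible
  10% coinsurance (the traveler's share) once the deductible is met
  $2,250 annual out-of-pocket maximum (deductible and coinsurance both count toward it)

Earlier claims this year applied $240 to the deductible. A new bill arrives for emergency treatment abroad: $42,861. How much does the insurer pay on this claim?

$40,851

Remaining deductible: $550 − $240 = $310.
That leaves $42,861 − $310 = $42,551 for coinsurance.
10% of $42,551 = $4,255.10 falls to the traveler.
Traveler responsibility before any cap: $310 + $4,255.10 = $4,565.10.
Adding $4,565.10 to the $240 already spent would give $4,805.10, which exceeds the $2,250 cap; the traveler pays just $2,250 − $240 = $2,010.
The insurer covers the remainder: $42,861 − $2,010 = $40,851.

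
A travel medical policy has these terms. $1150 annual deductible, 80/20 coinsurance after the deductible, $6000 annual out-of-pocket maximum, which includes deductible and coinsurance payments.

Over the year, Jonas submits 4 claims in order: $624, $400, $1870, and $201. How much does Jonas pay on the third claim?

#1 ($624): fully absorbed by the deductible. Traveler pays $624; OOP now $624.
#2 ($400): all of it applies to the deductible. Traveler owes $400 (running OOP $1024).
#3 ($1870): $126 to deductible, leaving $1744; 20% of $1744 = $348.80. Traveler pays $474.80; OOP now $1498.80.

$474.80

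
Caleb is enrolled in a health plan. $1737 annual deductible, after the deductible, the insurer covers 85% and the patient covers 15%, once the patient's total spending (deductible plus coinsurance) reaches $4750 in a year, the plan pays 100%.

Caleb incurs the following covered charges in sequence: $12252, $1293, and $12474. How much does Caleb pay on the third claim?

$1241.80

#1 ($12252): $1737 to deductible, leaving $10515; patient's 15% is $1577.25. Patient owes $3314.25 (running OOP $3314.25).
#2 ($1293): 15% coinsurance on $1293 = $193.95. Cost to patient: $193.95. OOP to date $3508.20.
#3 ($12474): 15% coinsurance on $12474 = $1871.10. OOP would hit $5379.30 > $4750, so the cap limits the patient to $4750 − $3508.20 = $1241.80.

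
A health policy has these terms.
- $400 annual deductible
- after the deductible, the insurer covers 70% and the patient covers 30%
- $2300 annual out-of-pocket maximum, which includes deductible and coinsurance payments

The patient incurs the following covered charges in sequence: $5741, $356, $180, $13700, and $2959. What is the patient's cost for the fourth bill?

$136.90

#1 ($5741): deductible takes $400, $5341 remains; 30% of $5341 = $1602.30. Cost to patient: $2002.30. OOP to date $2002.30.
#2 ($356): deductible already satisfied, so patient's share is 30% × $356 = $106.80. Cost to patient: $106.80. OOP to date $2109.10.
#3 ($180): deductible met; 30% of $180 = $54. Patient owes $54 (running OOP $2163.10).
#4 ($13700): deductible already satisfied, so patient's share is 30% × $13700 = $4110. Adding that to $2163.10 gives $6273.10, past the $2300 cap; patient pays only $2300 − $2163.10 = $136.90.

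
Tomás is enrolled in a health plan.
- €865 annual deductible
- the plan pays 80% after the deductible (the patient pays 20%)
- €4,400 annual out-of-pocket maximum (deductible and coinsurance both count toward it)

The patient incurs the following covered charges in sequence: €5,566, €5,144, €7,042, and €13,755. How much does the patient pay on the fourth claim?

€157.60

Bill 1, €5,566: €865 to deductible, leaving €4,701; 20% of €4,701 = €940.20. Patient owes €1,805.20 (running OOP €1,805.20).
Bill 2, €5,144: deductible already satisfied, so patient's share is 20% × €5,144 = €1,028.80. Patient pays €1,028.80; OOP now €2,834.
Bill 3, €7,042: deductible already satisfied, so patient's share is 20% × €7,042 = €1,408.40. Cost to patient: €1,408.40. OOP to date €4,242.40.
Bill 4, €13,755: deductible already satisfied, so patient's share is 20% × €13,755 = €2,751. Adding that to €4,242.40 gives €6,993.40, past the €4,400 cap; patient pays only €4,400 − €4,242.40 = €157.60.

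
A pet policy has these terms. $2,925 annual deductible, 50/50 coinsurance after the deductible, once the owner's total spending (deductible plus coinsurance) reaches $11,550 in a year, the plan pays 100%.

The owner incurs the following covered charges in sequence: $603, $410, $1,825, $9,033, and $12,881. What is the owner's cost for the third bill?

$1,825

Bill 1, $603: entire amount goes to the deductible. Owner pays $603; OOP now $603.
Bill 2, $410: all of it applies to the deductible. Owner pays $410; OOP now $1,013.
Bill 3, $1,825: all of it applies to the deductible. Cost to owner: $1,825. OOP to date $2,838.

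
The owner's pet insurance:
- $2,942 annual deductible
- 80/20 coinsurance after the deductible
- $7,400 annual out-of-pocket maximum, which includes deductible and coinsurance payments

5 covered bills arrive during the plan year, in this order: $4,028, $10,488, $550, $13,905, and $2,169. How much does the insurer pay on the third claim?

$440

Bill 1, $4,028: deductible takes $2,942, $1,086 remains; owner's 20% is $217.20. Owner pays $3,159.20; OOP now $3,159.20. Plan pays $4,028 − $3,159.20 = $868.80.
Bill 2, $10,488: deductible already satisfied, so owner's share is 20% × $10,488 = $2,097.60. Cost to owner: $2,097.60. OOP to date $5,256.80. Plan pays $10,488 − $2,097.60 = $8,390.40.
Bill 3, $550: 20% coinsurance on $550 = $110. Owner owes $110 (running OOP $5,366.80). Insurer: $550 − $110 = $440.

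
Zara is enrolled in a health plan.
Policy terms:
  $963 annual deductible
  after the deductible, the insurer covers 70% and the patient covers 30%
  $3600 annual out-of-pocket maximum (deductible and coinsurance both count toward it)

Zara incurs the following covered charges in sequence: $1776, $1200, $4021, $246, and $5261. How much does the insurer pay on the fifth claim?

$4508

Claim 1 ($1776): $963 finishes the deductible; $813 goes to coinsurance; coinsurance $813 × 30% = $243.90. Patient pays $1206.90; OOP now $1206.90. Insurer: $1776 − $1206.90 = $569.10.
Claim 2 ($1200): deductible met; 30% of $1200 = $360. Cost to patient: $360. OOP to date $1566.90. Plan pays $1200 − $360 = $840.
Claim 3 ($4021): deductible met; 30% of $4021 = $1206.30. Patient owes $1206.30 (running OOP $2773.20). Insurer: $4021 − $1206.30 = $2814.70.
Claim 4 ($246): deductible already satisfied, so patient's share is 30% × $246 = $73.80. Patient pays $73.80; OOP now $2847. Plan pays $246 − $73.80 = $172.20.
Claim 5 ($5261): deductible already satisfied, so patient's share is 30% × $5261 = $1578.30. That would push OOP to $4425.30, over the $3600 cap, so patient pays $3600 − $2847 = $753. Plan pays $5261 − $753 = $4508.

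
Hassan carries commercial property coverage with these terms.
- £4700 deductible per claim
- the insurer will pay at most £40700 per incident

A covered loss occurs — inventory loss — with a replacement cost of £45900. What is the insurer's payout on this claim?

Subtract the deductible: £45900 − £4700 = £41200.
The £40700 per-incident cap binds; insurer pays £40700.

£40700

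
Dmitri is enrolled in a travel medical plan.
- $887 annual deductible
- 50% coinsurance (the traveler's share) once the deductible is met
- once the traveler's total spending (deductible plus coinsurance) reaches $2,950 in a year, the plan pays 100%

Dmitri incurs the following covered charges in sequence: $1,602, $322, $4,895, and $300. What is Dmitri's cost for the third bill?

Bill 1, $1,602: deductible takes $887, $715 remains; coinsurance $715 × 50% = $357.50. Traveler owes $1,244.50 (running OOP $1,244.50).
Bill 2, $322: 50% coinsurance on $322 = $161. Traveler pays $161; OOP now $1,405.50.
Bill 3, $4,895: deductible met; 50% of $4,895 = $2,447.50. Adding that to $1,405.50 gives $3,853, past the $2,950 cap; traveler pays only $2,950 − $1,405.50 = $1,544.50.

$1,544.50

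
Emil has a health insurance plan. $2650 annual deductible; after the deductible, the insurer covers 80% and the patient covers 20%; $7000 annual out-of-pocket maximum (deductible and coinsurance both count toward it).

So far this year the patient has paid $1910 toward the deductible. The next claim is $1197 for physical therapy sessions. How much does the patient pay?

$831.40

Remaining deductible: $2650 − $1910 = $740.
That leaves $1197 − $740 = $457 for coinsurance.
Patient's 20% share of $457 is $91.40.
Patient responsibility before any cap: $740 + $91.40 = $831.40.
Year-to-date out-of-pocket becomes $1910 + $831.40 = $2741.40, still under the $7000 maximum, so no cap applies.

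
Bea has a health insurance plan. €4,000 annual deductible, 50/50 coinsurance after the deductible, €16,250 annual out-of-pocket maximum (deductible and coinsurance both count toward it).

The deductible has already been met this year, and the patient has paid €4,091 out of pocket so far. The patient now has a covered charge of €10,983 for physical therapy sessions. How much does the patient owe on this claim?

With the deductible met, the entire €10,983 is subject to coinsurance.
Patient's 50% share of €10,983 is €5,491.50.
Cumulative spending €4,091 + €5,491.50 = €9,582.50 stays under the €16,250 maximum.

€5,491.50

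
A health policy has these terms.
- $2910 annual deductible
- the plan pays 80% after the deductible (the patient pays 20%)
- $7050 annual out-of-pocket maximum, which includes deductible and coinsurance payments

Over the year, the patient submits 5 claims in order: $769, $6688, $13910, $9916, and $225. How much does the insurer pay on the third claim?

$11128

Bill 1, $769: all of it applies to the deductible. Patient pays $769; OOP now $769. Plan pays $769 − $769 = $0.
Bill 2, $6688: $2141 to deductible, leaving $4547; coinsurance $4547 × 20% = $909.40. Patient pays $3050.40; OOP now $3819.40. Insurer: $6688 − $3050.40 = $3637.60.
Bill 3, $13910: deductible already satisfied, so patient's share is 20% × $13910 = $2782. Cost to patient: $2782. OOP to date $6601.40. Plan pays $13910 − $2782 = $11128.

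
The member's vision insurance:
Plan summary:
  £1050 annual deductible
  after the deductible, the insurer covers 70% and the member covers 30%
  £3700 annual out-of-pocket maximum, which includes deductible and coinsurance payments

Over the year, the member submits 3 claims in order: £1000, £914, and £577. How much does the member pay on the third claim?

#1 (£1000): all of it applies to the deductible. Cost to member: £1000. OOP to date £1000.
#2 (£914): deductible takes £50, £864 remains; member's 30% is £259.20. Member pays £309.20; OOP now £1309.20.
#3 (£577): 30% coinsurance on £577 = £173.10. Cost to member: £173.10. OOP to date £1482.30.

£173.10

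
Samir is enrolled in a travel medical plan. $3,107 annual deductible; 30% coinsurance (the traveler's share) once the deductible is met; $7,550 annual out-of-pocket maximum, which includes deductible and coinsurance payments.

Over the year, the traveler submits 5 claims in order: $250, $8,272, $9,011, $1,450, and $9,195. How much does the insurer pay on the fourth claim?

#1 ($250): entire amount goes to the deductible. Traveler owes $250 (running OOP $250). Insurer: $250 − $250 = $0.
#2 ($8,272): $2,857 finishes the deductible; $5,415 goes to coinsurance; 30% of $5,415 = $1,624.50. Traveler owes $4,481.50 (running OOP $4,731.50). Plan pays $8,272 − $4,481.50 = $3,790.50.
#3 ($9,011): deductible already satisfied, so traveler's share is 30% × $9,011 = $2,703.30. Traveler owes $2,703.30 (running OOP $7,434.80). Plan pays $9,011 − $2,703.30 = $6,307.70.
#4 ($1,450): deductible met; 30% of $1,450 = $435. Adding that to $7,434.80 gives $7,869.80, past the $7,550 cap; traveler pays only $7,550 − $7,434.80 = $115.20. Insurer: $1,450 − $115.20 = $1,334.80.

$1,334.80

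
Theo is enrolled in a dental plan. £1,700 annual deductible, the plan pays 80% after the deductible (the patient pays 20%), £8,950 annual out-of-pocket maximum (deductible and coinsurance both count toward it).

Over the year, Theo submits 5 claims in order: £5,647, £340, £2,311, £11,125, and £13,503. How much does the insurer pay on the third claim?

Claim 1 — £5,647: £1,700 to deductible, leaving £3,947; patient's 20% is £789.40. Cost to patient: £2,489.40. OOP to date £2,489.40. Insurer: £5,647 − £2,489.40 = £3,157.60.
Claim 2 — £340: 20% coinsurance on £340 = £68. Cost to patient: £68. OOP to date £2,557.40. Insurer: £340 − £68 = £272.
Claim 3 — £2,311: deductible met; 20% of £2,311 = £462.20. Cost to patient: £462.20. OOP to date £3,019.60. Plan pays £2,311 − £462.20 = £1,848.80.

£1,848.80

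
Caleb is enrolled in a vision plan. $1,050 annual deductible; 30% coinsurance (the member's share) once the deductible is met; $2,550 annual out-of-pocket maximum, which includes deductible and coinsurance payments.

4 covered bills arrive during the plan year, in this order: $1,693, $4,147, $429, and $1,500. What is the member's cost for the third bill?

$63

#1 ($1,693): deductible takes $1,050, $643 remains; 30% of $643 = $192.90. Member owes $1,242.90 (running OOP $1,242.90).
#2 ($4,147): 30% coinsurance on $4,147 = $1,244.10. Member pays $1,244.10; OOP now $2,487.
#3 ($429): deductible already satisfied, so member's share is 30% × $429 = $128.70. OOP would hit $2,615.70 > $2,550, so the cap limits the member to $2,550 − $2,487 = $63.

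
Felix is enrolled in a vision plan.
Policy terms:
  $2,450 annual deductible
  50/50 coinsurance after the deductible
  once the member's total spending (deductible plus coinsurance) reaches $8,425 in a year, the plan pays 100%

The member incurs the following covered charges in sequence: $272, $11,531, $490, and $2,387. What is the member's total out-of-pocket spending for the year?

#1 ($272): fully absorbed by the deductible. Cost to member: $272. OOP to date $272.
#2 ($11,531): $2,178 finishes the deductible; $9,353 goes to coinsurance; 50% of $9,353 = $4,676.50. Member owes $6,854.50 (running OOP $7,126.50).
#3 ($490): 50% coinsurance on $490 = $245. Member pays $245; OOP now $7,371.50.
#4 ($2,387): deductible already satisfied, so member's share is 50% × $2,387 = $1,193.50. That would push OOP to $8,565, over the $8,425 cap, so member pays $8,425 − $7,371.50 = $1,053.50.
Summing the member's payments: $272 + $6,854.50 + $245 + $1,053.50 = $8,425.

$8,425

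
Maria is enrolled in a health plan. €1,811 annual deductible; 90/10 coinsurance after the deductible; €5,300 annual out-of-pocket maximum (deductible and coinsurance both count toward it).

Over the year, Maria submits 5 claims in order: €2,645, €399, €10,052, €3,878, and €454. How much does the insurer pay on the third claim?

€9,046.80

Claim 1 — €2,645: €1,811 finishes the deductible; €834 goes to coinsurance; 10% of €834 = €83.40. Patient pays €1,894.40; OOP now €1,894.40. Insurer: €2,645 − €1,894.40 = €750.60.
Claim 2 — €399: 10% coinsurance on €399 = €39.90. Cost to patient: €39.90. OOP to date €1,934.30. Insurer: €399 − €39.90 = €359.10.
Claim 3 — €10,052: deductible met; 10% of €10,052 = €1,005.20. Patient pays €1,005.20; OOP now €2,939.50. Plan pays €10,052 − €1,005.20 = €9,046.80.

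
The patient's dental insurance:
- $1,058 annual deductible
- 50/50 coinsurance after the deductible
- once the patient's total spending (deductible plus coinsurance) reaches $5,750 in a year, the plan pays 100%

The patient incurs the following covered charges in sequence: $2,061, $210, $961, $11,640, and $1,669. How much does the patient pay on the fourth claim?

#1 ($2,061): $1,058 to deductible, leaving $1,003; coinsurance $1,003 × 50% = $501.50. Cost to patient: $1,559.50. OOP to date $1,559.50.
#2 ($210): deductible already satisfied, so patient's share is 50% × $210 = $105. Patient pays $105; OOP now $1,664.50.
#3 ($961): deductible met; 50% of $961 = $480.50. Cost to patient: $480.50. OOP to date $2,145.
#4 ($11,640): deductible already satisfied, so patient's share is 50% × $11,640 = $5,820. That would push OOP to $7,965, over the $5,750 cap, so patient pays $5,750 − $2,145 = $3,605.

$3,605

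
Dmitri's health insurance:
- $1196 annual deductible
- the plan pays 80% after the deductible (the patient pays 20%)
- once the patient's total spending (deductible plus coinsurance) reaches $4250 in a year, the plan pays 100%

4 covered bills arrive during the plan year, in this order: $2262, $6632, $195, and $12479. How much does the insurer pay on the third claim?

#1 ($2262): deductible takes $1196, $1066 remains; 20% of $1066 = $213.20. Patient owes $1409.20 (running OOP $1409.20). Insurer: $2262 − $1409.20 = $852.80.
#2 ($6632): deductible met; 20% of $6632 = $1326.40. Patient pays $1326.40; OOP now $2735.60. Insurer: $6632 − $1326.40 = $5305.60.
#3 ($195): deductible met; 20% of $195 = $39. Patient pays $39; OOP now $2774.60. Plan pays $195 − $39 = $156.

$156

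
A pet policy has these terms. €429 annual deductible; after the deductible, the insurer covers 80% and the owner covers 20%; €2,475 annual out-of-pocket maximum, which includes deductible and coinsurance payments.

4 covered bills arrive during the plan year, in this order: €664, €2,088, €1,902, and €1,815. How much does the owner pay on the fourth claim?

€363

#1 (€664): deductible takes €429, €235 remains; 20% of €235 = €47. Owner pays €476; OOP now €476.
#2 (€2,088): deductible met; 20% of €2,088 = €417.60. Owner pays €417.60; OOP now €893.60.
#3 (€1,902): 20% coinsurance on €1,902 = €380.40. Cost to owner: €380.40. OOP to date €1,274.
#4 (€1,815): deductible met; 20% of €1,815 = €363. Cost to owner: €363. OOP to date €1,637.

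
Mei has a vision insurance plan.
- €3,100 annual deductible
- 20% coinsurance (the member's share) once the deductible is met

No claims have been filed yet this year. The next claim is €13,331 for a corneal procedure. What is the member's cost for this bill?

Deductible not yet touched, so the first €3,100 of the bill goes to the deductible.
After the €3,100 deductible portion, €13,331 − €3,100 = €10,231 is subject to coinsurance.
20% of €10,231 = €2,046.20 falls to the member.
That puts the member's cost at €3,100 + €2,046.20 = €5,146.20.

€5,146.20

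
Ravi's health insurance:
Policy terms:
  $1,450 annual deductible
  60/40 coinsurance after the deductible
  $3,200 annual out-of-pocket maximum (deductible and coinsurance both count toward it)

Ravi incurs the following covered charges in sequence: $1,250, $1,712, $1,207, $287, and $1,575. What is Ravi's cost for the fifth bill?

#1 ($1,250): all of it applies to the deductible. Patient pays $1,250; OOP now $1,250.
#2 ($1,712): $200 finishes the deductible; $1,512 goes to coinsurance; patient's 40% is $604.80. Patient pays $804.80; OOP now $2,054.80.
#3 ($1,207): deductible met; 40% of $1,207 = $482.80. Cost to patient: $482.80. OOP to date $2,537.60.
#4 ($287): deductible met; 40% of $287 = $114.80. Cost to patient: $114.80. OOP to date $2,652.40.
#5 ($1,575): deductible already satisfied, so patient's share is 40% × $1,575 = $630. That would push OOP to $3,282.40, over the $3,200 cap, so patient pays $3,200 − $2,652.40 = $547.60.

$547.60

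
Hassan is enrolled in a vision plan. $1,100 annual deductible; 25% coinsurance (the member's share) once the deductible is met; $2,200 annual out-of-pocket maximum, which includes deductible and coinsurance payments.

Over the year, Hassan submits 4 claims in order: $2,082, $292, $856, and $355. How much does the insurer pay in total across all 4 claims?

Claim 1 — $2,082: $1,100 to deductible, leaving $982; 25% of $982 = $245.50. Member pays $1,345.50; OOP now $1,345.50. Insurer: $2,082 − $1,345.50 = $736.50.
Claim 2 — $292: deductible already satisfied, so member's share is 25% × $292 = $73. Cost to member: $73. OOP to date $1,418.50. Insurer: $292 − $73 = $219.
Claim 3 — $856: deductible already satisfied, so member's share is 25% × $856 = $214. Member owes $214 (running OOP $1,632.50). Insurer: $856 − $214 = $642.
Claim 4 — $355: deductible already satisfied, so member's share is 25% × $355 = $88.75. Cost to member: $88.75. OOP to date $1,721.25. Insurer: $355 − $88.75 = $266.25.
Insurer total: $736.50 + $219 + $642 + $266.25 = $1,863.75.

$1,863.75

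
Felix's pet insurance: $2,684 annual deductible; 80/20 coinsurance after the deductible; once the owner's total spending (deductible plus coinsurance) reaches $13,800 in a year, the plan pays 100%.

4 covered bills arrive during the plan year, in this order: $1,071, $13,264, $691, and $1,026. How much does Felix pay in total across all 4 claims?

Claim 1 — $1,071: entire amount goes to the deductible. Owner pays $1,071; OOP now $1,071.
Claim 2 — $13,264: $1,613 finishes the deductible; $11,651 goes to coinsurance; owner's 20% is $2,330.20. Cost to owner: $3,943.20. OOP to date $5,014.20.
Claim 3 — $691: deductible met; 20% of $691 = $138.20. Owner pays $138.20; OOP now $5,152.40.
Claim 4 — $1,026: deductible met; 20% of $1,026 = $205.20. Cost to owner: $205.20. OOP to date $5,357.60.
Total paid by the owner: $1,071 + $3,943.20 + $138.20 + $205.20 = $5,357.60.

$5,357.60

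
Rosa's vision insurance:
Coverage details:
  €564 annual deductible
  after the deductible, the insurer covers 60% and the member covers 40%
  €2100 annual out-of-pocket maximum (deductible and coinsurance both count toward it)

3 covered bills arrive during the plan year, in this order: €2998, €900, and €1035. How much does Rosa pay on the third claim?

€202.40

#1 (€2998): deductible takes €564, €2434 remains; 40% of €2434 = €973.60. Member owes €1537.60 (running OOP €1537.60).
#2 (€900): deductible met; 40% of €900 = €360. Cost to member: €360. OOP to date €1897.60.
#3 (€1035): 40% coinsurance on €1035 = €414. OOP would hit €2311.60 > €2100, so the cap limits the member to €2100 − €1897.60 = €202.40.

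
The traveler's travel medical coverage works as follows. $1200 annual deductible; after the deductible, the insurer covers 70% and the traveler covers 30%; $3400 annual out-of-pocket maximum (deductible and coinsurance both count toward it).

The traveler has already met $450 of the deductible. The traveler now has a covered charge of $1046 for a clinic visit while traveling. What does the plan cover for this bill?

Remaining deductible: $1200 − $450 = $750.
That leaves $1046 − $750 = $296 for coinsurance.
30% of $296 = $88.80 falls to the traveler.
So the traveler owes $750 + $88.80 = $838.80 before any cap.
Year-to-date out-of-pocket becomes $450 + $838.80 = $1288.80, still under the $3400 maximum, so no cap applies.
The insurer covers the remainder: $1046 − $838.80 = $207.20.

$207.20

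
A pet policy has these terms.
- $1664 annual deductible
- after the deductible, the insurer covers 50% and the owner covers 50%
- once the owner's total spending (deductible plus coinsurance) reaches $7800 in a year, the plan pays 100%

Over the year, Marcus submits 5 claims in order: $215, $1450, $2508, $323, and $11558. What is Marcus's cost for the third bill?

#1 ($215): fully absorbed by the deductible. Cost to owner: $215. OOP to date $215.
#2 ($1450): $1449 to deductible, leaving $1; 50% of $1 = $0.50. Owner pays $1449.50; OOP now $1664.50.
#3 ($2508): deductible met; 50% of $2508 = $1254. Owner pays $1254; OOP now $2918.50.

$1254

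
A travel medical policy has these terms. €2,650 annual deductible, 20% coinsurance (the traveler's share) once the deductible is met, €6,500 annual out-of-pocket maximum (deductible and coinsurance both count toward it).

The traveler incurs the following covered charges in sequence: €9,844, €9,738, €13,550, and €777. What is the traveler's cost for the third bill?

€463.60

Claim 1 — €9,844: €2,650 to deductible, leaving €7,194; 20% of €7,194 = €1,438.80. Traveler owes €4,088.80 (running OOP €4,088.80).
Claim 2 — €9,738: deductible met; 20% of €9,738 = €1,947.60. Traveler owes €1,947.60 (running OOP €6,036.40).
Claim 3 — €13,550: deductible already satisfied, so traveler's share is 20% × €13,550 = €2,710. That would push OOP to €8,746.40, over the €6,500 cap, so traveler pays €6,500 − €6,036.40 = €463.60.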